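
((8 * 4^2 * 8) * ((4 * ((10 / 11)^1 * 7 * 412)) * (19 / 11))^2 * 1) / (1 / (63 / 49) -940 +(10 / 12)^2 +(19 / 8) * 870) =88550324777779200 / 297197659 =297950949.80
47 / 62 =0.76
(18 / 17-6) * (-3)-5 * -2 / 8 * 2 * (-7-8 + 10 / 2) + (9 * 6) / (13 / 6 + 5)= -1931 / 731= -2.64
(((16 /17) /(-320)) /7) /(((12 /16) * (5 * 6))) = -1 /53550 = -0.00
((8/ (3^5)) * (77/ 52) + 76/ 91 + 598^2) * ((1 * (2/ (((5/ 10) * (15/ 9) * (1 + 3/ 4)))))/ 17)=126523468768/ 4385745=28848.80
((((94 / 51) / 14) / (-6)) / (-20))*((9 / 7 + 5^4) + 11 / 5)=1033859 / 1499400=0.69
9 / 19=0.47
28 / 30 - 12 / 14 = 8 / 105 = 0.08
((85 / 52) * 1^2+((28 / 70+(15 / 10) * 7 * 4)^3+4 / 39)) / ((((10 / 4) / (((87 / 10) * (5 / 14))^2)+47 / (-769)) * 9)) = 961312112101547 / 22454191500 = 42812.15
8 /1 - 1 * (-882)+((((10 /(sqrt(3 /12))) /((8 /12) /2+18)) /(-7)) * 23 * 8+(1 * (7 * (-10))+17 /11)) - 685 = 8306 /77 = 107.87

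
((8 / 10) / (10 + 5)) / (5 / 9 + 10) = 12 / 2375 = 0.01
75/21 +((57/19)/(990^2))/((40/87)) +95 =98.57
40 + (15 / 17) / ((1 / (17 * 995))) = 14965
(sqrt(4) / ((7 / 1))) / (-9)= -2 / 63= -0.03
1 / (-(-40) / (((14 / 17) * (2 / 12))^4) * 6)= 2401 / 1623648240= 0.00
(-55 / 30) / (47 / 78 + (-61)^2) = -143 / 290285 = -0.00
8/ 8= 1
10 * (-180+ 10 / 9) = -1788.89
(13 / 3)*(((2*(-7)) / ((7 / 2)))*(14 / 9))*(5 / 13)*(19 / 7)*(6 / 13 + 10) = -294.47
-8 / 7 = -1.14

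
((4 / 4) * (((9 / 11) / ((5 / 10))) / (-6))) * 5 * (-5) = 75 / 11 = 6.82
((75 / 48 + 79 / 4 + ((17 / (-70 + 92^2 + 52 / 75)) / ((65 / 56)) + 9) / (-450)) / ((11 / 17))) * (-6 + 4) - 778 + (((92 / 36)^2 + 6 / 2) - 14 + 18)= -830.28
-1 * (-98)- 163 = -65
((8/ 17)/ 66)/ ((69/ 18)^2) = 48/ 98923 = 0.00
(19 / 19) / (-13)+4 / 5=47 / 65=0.72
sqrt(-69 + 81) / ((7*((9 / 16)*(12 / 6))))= 16*sqrt(3) / 63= 0.44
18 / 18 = 1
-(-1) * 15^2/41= 225/41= 5.49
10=10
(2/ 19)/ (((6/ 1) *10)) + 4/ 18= 383/ 1710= 0.22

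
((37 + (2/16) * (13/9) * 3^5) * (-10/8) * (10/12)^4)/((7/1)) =-2021875/290304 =-6.96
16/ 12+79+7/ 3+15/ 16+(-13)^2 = 12125/ 48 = 252.60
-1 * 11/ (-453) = 11/ 453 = 0.02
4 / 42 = 2 / 21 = 0.10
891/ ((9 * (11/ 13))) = 117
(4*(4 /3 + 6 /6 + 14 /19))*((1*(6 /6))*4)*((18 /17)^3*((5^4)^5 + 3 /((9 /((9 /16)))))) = 519104003906251020600 /93347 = 5561014321898411.52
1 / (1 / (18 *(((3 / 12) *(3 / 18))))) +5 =23 / 4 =5.75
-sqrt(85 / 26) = -sqrt(2210) / 26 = -1.81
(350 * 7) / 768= 1225 / 384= 3.19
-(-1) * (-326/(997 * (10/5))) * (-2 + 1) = 163/997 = 0.16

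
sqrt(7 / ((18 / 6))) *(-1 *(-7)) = 7 *sqrt(21) / 3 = 10.69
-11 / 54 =-0.20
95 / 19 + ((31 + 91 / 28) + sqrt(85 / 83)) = sqrt(7055) / 83 + 157 / 4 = 40.26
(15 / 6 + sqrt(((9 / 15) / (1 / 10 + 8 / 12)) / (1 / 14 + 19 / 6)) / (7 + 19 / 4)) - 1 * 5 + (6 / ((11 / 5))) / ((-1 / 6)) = -415 / 22 + 6 * sqrt(16422) / 18377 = -18.82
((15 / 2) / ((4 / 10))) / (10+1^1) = 75 / 44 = 1.70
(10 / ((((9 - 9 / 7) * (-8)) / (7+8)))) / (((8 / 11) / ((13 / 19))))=-2.29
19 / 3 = 6.33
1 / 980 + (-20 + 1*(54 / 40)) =-4569 / 245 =-18.65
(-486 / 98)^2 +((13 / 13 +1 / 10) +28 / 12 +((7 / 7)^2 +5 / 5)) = 2162833 / 72030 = 30.03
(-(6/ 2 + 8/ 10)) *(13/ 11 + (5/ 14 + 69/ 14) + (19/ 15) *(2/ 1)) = -197524/ 5775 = -34.20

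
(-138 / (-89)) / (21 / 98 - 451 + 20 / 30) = -5796 / 1682545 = -0.00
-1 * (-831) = 831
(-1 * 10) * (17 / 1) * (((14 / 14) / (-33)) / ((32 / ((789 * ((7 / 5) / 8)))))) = 31297 / 1408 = 22.23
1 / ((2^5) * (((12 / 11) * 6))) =11 / 2304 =0.00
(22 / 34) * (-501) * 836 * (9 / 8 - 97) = 883429833 / 34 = 25983230.38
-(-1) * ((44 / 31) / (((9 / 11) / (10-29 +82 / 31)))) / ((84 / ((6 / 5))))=-40898 / 100905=-0.41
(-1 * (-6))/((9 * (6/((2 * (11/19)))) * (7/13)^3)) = 48334/58653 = 0.82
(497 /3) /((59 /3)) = 497 /59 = 8.42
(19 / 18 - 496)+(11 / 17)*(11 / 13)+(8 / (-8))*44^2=-9668119 / 3978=-2430.40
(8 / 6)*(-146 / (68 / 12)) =-584 / 17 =-34.35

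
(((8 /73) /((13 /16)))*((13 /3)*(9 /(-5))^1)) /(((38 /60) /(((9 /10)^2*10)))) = -93312 /6935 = -13.46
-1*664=-664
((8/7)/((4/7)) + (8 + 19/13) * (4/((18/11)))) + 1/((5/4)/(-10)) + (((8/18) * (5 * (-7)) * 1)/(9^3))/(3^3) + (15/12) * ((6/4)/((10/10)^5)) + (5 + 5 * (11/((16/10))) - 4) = 500905387/9211644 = 54.38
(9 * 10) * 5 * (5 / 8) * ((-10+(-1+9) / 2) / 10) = -675 / 4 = -168.75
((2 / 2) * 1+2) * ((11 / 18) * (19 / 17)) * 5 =1045 / 102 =10.25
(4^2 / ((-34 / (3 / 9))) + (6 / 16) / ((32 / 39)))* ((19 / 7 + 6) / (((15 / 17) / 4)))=239059 / 20160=11.86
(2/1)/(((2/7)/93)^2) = 423801/2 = 211900.50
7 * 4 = 28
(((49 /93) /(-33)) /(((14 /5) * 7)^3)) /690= -25 /8135010576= -0.00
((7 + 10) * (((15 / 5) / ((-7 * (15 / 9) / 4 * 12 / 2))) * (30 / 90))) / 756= -17 / 13230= -0.00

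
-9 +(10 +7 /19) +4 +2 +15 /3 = 12.37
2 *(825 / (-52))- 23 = -1423 / 26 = -54.73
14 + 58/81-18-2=-428/81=-5.28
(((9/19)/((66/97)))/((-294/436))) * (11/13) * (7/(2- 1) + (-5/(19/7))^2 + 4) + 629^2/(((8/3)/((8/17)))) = 304997050569/4369183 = 69806.43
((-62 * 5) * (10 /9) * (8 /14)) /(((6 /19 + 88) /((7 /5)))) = -23560 /7551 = -3.12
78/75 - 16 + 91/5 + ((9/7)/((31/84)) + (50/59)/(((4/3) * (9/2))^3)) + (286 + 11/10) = 1451009797/4938300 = 293.83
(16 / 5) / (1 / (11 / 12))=44 / 15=2.93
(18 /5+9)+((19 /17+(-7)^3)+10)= -27139 /85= -319.28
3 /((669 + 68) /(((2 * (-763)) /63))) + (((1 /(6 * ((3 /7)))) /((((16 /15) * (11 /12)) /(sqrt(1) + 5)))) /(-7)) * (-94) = 141269 /4422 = 31.95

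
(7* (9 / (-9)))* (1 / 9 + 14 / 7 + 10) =-763 / 9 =-84.78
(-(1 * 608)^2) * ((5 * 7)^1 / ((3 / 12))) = -51752960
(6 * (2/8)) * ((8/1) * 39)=468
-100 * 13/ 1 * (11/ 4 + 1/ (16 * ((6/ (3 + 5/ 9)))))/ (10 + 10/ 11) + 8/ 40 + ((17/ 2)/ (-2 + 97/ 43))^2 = 302705743/ 392040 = 772.13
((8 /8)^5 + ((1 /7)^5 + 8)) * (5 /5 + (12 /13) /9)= 6504352 /655473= 9.92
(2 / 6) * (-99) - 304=-337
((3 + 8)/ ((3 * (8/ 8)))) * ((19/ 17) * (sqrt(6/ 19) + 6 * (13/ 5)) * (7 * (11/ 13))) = 847 * sqrt(114)/ 663 + 32186/ 85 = 392.30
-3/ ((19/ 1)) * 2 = -6/ 19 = -0.32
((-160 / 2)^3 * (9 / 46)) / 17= -5892.58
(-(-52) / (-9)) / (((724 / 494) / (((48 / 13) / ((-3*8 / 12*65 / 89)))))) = 27056 / 2715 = 9.97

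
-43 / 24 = -1.79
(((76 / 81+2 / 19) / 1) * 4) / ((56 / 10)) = 8030 / 10773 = 0.75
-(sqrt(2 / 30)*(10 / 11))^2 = -20 / 363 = -0.06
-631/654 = -0.96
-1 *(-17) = 17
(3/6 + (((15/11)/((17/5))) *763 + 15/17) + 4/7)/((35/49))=161253/374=431.16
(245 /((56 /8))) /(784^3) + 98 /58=3373232273 /1996402688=1.69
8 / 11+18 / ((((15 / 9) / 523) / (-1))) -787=-353907 / 55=-6434.67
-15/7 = -2.14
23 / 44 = 0.52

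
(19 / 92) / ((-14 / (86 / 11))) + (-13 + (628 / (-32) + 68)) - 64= -407193 / 14168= -28.74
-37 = -37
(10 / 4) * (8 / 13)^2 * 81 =12960 / 169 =76.69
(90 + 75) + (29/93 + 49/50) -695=-528.71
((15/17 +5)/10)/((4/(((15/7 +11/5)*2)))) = 1.28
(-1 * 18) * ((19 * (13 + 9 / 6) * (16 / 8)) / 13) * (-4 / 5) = 39672 / 65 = 610.34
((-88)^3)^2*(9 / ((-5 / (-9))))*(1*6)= 225700386177024 / 5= 45140077235404.80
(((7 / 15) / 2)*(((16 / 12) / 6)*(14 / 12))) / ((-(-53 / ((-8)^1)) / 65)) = -2548 / 4293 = -0.59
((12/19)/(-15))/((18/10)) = -4/171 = -0.02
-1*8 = -8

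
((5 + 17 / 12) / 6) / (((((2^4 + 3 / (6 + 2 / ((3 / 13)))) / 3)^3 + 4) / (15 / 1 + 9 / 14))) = 38476548 / 371666969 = 0.10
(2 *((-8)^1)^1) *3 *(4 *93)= -17856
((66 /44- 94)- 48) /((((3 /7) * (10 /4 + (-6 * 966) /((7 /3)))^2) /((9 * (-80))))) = 134880 /3518767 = 0.04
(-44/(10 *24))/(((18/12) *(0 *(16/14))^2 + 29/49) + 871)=-539/2562480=-0.00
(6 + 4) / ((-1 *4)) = -5 / 2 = -2.50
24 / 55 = 0.44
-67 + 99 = 32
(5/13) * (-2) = -10/13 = -0.77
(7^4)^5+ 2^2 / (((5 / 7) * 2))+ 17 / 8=3191690651904480237 / 40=79792266297612005.92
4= 4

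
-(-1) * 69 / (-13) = -69 / 13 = -5.31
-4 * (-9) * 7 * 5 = 1260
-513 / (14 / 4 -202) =1026 / 397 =2.58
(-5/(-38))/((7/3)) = 15/266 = 0.06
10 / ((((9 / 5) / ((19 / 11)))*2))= 475 / 99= 4.80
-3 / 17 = -0.18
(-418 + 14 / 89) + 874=40598 / 89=456.16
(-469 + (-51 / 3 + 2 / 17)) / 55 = -1652 / 187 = -8.83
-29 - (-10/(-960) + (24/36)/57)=-158809/5472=-29.02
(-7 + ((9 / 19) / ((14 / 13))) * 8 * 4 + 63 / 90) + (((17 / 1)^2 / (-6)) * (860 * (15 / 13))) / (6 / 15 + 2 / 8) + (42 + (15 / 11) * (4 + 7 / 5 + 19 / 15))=-181661465341 / 2472470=-73473.68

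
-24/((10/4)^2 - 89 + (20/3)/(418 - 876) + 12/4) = 65952/219193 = 0.30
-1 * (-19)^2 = -361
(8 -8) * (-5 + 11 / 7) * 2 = 0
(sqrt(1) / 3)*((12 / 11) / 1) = 4 / 11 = 0.36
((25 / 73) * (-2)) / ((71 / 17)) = -850 / 5183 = -0.16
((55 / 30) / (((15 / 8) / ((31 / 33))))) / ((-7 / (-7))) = 124 / 135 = 0.92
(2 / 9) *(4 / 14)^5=64 / 151263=0.00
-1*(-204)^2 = -41616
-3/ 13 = -0.23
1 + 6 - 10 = -3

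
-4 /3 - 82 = -250 /3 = -83.33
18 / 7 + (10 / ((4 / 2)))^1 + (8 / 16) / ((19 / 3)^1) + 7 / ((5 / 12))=32519 / 1330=24.45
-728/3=-242.67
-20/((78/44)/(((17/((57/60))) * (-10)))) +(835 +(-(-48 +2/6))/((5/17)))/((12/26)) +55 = 47063183/11115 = 4234.20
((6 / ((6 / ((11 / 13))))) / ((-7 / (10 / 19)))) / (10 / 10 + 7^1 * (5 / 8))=-880 / 74347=-0.01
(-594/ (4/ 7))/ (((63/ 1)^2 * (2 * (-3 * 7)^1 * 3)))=11/ 5292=0.00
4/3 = 1.33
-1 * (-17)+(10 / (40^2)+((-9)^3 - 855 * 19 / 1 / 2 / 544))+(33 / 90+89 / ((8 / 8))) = -10404949 / 16320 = -637.56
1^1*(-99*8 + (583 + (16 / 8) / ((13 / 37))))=-2643 / 13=-203.31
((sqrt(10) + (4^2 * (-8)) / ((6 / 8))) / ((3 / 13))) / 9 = -6656 / 81 + 13 * sqrt(10) / 27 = -80.65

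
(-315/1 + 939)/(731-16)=48/55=0.87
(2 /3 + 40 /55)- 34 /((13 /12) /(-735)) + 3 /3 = 9897067 /429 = 23070.09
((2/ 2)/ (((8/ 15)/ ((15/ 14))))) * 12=675/ 28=24.11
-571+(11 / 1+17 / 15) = -8383 / 15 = -558.87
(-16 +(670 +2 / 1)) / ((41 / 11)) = 176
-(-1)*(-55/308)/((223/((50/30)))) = -25/18732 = -0.00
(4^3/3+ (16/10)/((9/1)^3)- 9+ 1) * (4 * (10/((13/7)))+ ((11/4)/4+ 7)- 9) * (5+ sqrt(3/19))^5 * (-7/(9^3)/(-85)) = 102204597771808 * sqrt(57)/20139474849975+ 4292939519008/42398894421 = 139.57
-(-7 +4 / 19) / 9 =0.75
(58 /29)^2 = 4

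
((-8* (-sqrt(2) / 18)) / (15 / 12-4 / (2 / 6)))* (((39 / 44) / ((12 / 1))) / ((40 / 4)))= -13* sqrt(2) / 42570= -0.00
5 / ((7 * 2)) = 5 / 14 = 0.36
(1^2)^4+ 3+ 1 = 5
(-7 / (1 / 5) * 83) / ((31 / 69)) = -200445 / 31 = -6465.97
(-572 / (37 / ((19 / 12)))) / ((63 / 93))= -84227 / 2331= -36.13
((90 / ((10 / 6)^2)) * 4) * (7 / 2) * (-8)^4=1857945.60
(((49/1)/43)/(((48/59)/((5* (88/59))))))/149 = 2695/38442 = 0.07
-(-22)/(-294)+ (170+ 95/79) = 1987306/11613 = 171.13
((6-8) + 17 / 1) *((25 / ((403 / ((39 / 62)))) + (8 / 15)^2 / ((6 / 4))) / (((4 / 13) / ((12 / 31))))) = 3856333 / 893730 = 4.31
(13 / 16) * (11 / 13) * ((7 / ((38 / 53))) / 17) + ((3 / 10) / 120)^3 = 8162000323 / 20672000000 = 0.39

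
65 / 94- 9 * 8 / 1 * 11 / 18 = -4071 / 94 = -43.31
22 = 22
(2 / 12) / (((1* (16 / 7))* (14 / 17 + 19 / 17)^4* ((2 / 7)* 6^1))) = 0.00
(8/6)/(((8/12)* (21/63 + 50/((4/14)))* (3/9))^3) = 6561/291063152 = 0.00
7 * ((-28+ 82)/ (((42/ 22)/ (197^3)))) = 1513783854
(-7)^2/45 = 49/45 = 1.09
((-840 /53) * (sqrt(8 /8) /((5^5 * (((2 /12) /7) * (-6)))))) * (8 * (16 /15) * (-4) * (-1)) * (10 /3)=4.04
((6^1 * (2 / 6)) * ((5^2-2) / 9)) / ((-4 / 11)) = -253 / 18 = -14.06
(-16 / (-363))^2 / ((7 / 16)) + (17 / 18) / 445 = 5387719 / 820920870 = 0.01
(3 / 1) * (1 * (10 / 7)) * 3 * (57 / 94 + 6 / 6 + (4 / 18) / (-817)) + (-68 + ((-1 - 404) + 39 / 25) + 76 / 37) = -111570800451 / 248633525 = -448.74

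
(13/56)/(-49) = -0.00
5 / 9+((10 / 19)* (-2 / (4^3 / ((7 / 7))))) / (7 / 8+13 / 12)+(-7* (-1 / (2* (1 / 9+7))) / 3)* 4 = 309497 / 257184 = 1.20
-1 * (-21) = 21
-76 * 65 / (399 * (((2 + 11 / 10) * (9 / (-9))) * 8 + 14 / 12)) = 2600 / 4963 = 0.52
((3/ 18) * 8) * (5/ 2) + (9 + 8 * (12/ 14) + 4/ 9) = 1237/ 63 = 19.63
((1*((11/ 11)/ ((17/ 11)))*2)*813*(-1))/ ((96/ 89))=-265309/ 272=-975.40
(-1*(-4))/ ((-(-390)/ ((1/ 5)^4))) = 0.00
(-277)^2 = 76729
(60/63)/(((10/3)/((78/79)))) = 156/553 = 0.28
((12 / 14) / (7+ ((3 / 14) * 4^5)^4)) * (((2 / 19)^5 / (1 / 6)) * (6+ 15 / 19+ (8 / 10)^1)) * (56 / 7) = 0.00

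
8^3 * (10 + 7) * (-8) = -69632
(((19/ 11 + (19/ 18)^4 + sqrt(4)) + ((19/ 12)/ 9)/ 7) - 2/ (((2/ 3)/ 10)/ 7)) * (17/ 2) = -28170631031/ 16166304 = -1742.55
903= 903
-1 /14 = -0.07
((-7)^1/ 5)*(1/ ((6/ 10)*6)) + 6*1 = 101/ 18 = 5.61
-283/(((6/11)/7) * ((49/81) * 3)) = -28017/14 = -2001.21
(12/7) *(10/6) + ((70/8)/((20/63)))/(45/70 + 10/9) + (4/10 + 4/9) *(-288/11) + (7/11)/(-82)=-98942981/27907880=-3.55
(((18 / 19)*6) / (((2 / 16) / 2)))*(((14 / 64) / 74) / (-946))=-189 / 665038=-0.00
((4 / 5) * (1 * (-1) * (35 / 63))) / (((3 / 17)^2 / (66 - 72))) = 2312 / 27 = 85.63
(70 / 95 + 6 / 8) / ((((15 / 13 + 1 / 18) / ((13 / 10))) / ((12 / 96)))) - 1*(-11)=9635393 / 860320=11.20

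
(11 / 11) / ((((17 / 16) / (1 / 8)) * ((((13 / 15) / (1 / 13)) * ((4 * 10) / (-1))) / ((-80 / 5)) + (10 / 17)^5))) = 1002252 / 240555833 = 0.00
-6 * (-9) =54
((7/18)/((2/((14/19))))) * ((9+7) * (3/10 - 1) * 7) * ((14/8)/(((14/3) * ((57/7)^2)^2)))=-5764801/6016920570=-0.00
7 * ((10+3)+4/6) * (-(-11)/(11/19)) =1817.67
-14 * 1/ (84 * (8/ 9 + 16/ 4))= -3/ 88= -0.03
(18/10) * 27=243/5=48.60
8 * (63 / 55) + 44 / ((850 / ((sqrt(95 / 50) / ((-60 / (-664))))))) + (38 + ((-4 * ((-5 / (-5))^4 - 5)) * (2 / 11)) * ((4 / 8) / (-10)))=1826 * sqrt(190) / 31875 + 2586 / 55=47.81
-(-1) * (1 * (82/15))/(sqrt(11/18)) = 6.99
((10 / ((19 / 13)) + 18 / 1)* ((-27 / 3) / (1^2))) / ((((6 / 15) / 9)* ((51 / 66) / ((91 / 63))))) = -3037320 / 323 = -9403.47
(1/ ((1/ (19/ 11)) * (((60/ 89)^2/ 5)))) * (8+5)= 1956487/ 7920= 247.03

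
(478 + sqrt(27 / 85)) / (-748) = -239 / 374 - 3 * sqrt(255) / 63580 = -0.64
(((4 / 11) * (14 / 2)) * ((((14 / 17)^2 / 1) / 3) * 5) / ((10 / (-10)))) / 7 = -3920 / 9537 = -0.41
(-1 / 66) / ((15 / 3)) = -1 / 330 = -0.00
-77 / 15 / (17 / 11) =-847 / 255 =-3.32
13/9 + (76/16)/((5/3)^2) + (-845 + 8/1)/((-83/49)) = 37147337/74700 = 497.29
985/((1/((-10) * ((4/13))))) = -39400/13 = -3030.77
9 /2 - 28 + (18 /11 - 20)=-921 /22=-41.86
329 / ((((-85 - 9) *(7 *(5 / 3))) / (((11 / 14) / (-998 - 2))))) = 33 / 140000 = 0.00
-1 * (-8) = 8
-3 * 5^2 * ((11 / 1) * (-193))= 159225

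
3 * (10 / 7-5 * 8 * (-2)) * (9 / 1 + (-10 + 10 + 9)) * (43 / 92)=330885 / 161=2055.19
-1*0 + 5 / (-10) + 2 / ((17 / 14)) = 39 / 34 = 1.15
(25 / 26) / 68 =25 / 1768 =0.01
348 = 348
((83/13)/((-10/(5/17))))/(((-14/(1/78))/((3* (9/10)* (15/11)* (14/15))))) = 747/1264120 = 0.00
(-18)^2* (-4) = -1296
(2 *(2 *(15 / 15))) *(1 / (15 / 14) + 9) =596 / 15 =39.73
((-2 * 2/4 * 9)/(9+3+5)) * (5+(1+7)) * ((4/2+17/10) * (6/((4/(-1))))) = 12987/340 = 38.20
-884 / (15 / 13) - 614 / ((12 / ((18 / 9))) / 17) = -12529 / 5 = -2505.80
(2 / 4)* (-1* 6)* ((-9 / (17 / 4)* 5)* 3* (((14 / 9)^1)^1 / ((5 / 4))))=2016 / 17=118.59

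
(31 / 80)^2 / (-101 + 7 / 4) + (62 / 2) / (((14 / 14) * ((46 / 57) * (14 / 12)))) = 3367040479 / 102267200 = 32.92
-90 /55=-18 /11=-1.64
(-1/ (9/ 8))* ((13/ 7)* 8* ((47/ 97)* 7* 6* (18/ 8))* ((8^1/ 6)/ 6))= -39104/ 291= -134.38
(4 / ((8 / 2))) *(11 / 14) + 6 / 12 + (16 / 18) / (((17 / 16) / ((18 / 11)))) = 3475 / 1309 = 2.65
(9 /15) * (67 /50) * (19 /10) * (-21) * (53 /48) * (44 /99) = -15.74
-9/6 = -3/2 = -1.50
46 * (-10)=-460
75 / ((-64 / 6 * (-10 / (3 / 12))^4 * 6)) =-3 / 6553600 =-0.00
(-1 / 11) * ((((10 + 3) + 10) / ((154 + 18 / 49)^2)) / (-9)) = 55223 / 5664195504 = 0.00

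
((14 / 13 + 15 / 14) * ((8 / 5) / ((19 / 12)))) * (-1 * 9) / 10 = -84456 / 43225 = -1.95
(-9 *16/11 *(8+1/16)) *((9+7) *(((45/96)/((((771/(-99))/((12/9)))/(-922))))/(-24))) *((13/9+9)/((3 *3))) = 4658405/771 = 6042.03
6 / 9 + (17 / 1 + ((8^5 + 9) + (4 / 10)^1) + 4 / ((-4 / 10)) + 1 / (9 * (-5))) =1475327 / 45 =32785.04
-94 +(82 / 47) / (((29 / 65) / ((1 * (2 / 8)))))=-253579 / 2726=-93.02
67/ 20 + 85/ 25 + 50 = 227/ 4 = 56.75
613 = 613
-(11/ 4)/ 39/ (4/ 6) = -11/ 104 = -0.11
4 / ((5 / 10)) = 8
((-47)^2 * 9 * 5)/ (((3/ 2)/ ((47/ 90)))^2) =4879681/ 405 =12048.60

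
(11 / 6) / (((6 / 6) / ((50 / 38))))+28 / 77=3481 / 1254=2.78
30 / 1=30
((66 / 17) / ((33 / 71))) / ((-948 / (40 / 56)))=-0.01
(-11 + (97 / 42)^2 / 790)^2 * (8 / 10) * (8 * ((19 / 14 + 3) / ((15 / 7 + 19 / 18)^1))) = 14316381012822061 / 13587323226750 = 1053.66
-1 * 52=-52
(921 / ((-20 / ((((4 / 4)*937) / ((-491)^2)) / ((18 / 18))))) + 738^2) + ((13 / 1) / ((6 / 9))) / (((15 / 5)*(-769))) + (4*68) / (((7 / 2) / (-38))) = 14059462409543179 / 25954780460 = 541690.67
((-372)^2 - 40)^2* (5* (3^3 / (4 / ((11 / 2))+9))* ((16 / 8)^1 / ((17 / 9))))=511587136241280 / 1819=281246364068.87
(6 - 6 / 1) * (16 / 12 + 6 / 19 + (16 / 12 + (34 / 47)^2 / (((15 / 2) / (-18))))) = 0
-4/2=-2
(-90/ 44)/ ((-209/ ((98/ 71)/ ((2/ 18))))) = 19845/ 163229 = 0.12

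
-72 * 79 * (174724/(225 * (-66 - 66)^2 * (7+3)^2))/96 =-28519/1080000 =-0.03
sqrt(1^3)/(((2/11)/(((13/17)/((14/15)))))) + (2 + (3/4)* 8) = 5953/476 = 12.51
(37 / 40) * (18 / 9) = 37 / 20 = 1.85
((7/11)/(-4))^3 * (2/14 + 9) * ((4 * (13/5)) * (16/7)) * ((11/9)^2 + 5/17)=-14338688/9163935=-1.56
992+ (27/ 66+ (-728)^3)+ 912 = -8488181847/ 22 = -385826447.59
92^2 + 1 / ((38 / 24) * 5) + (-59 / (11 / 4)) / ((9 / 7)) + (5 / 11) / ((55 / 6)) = 873934978 / 103455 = 8447.49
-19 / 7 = -2.71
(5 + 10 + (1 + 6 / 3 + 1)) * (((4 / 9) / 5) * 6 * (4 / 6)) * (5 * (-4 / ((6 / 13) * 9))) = -7904 / 243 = -32.53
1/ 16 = 0.06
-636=-636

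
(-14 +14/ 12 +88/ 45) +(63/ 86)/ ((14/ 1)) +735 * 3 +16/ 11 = 186935861/ 85140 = 2195.63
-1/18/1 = -1/18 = -0.06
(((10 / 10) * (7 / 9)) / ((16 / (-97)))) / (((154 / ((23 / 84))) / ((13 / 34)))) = -29003 / 9047808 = -0.00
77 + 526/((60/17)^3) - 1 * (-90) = 178.96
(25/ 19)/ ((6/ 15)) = 125/ 38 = 3.29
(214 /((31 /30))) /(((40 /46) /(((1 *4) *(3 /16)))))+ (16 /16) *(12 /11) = 245127 /1364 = 179.71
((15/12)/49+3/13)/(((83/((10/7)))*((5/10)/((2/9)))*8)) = 3265/13323492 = 0.00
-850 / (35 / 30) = -5100 / 7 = -728.57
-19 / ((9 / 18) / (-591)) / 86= 261.14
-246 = -246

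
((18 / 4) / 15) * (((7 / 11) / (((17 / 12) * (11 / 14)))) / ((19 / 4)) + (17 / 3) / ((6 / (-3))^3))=-110303 / 625328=-0.18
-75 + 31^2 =886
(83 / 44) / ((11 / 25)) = 2075 / 484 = 4.29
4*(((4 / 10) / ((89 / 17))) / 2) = 68 / 445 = 0.15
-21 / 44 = -0.48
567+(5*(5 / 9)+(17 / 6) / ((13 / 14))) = 67021 / 117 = 572.83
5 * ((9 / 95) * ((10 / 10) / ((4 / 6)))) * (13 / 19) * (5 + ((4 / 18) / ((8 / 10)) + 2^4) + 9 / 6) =7995 / 722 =11.07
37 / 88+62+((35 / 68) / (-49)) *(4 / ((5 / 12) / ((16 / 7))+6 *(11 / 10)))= 62.41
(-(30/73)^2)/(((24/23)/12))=-10350/5329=-1.94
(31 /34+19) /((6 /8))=1354 /51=26.55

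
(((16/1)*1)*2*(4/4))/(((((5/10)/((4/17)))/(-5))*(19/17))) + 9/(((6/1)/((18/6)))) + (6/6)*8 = -2085/38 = -54.87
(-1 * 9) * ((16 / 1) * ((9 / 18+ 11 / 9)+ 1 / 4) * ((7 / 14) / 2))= -71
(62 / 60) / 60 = 0.02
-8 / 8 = -1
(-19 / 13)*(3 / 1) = -57 / 13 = -4.38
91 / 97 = 0.94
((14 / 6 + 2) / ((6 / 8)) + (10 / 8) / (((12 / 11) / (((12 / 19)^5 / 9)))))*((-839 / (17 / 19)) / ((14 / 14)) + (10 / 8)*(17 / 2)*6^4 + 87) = 28341295236304 / 378843147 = 74810.10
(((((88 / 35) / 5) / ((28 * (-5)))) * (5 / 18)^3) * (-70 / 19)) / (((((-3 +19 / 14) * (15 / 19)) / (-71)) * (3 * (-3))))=-781 / 452709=-0.00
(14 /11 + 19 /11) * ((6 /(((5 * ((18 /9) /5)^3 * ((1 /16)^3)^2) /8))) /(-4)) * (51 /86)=-48129638400 /43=-1119293916.28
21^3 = 9261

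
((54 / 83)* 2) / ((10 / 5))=54 / 83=0.65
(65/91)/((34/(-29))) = -145/238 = -0.61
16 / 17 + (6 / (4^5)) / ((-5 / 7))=40603 / 43520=0.93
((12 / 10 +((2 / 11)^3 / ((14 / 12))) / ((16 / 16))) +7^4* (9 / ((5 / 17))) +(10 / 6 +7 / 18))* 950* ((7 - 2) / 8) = 29264767299025 / 670824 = 43625104.80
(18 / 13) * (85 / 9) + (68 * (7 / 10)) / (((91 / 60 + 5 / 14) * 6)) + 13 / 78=1072867 / 61386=17.48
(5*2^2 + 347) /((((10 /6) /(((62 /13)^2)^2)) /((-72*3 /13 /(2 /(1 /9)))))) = -195224951232 /1856465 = -105159.51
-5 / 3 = -1.67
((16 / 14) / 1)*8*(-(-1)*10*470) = 300800 / 7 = 42971.43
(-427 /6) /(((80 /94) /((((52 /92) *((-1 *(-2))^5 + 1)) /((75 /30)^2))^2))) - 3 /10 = -2463337761 /3306250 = -745.05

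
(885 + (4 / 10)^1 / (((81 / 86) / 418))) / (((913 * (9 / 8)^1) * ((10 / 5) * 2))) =860642 / 3327885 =0.26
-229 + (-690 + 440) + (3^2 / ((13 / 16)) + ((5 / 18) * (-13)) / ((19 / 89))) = -2155591 / 4446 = -484.84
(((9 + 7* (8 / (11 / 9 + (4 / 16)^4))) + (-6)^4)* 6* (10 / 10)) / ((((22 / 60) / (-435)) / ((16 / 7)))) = -191209802688 / 8701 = -21975612.31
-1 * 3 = -3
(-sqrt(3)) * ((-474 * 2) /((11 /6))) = 895.63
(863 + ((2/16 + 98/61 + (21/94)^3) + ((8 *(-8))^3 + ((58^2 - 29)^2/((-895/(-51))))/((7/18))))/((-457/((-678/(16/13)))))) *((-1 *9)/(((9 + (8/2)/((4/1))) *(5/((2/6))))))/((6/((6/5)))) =-287110081946904814347/14506100140252000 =-19792.37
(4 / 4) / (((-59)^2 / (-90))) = -90 / 3481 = -0.03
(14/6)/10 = 7/30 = 0.23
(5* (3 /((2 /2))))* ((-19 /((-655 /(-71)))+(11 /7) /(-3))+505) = 7536.25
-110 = -110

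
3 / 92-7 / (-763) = 419 / 10028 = 0.04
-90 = -90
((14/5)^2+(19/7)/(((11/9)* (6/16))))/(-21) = -26492/40425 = -0.66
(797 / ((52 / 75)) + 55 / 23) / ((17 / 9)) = 12399165 / 20332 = 609.83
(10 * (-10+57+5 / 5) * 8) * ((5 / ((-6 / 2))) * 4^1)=-25600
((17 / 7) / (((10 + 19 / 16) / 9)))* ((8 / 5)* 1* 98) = 274176 / 895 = 306.34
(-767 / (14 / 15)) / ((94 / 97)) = -1115985 / 1316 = -848.01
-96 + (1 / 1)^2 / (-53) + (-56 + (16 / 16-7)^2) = -6149 / 53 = -116.02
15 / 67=0.22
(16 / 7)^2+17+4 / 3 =23.56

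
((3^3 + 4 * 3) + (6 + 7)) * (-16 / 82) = -416 / 41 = -10.15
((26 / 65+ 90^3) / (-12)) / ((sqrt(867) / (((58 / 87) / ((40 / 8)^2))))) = -1822501 * sqrt(3) / 57375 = -55.02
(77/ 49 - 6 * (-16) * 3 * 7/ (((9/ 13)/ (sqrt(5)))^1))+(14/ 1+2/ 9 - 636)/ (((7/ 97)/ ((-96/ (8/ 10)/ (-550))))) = -309919/ 165+2912 * sqrt(5) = 4633.13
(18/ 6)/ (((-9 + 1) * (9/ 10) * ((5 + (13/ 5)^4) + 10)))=-3125/ 455232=-0.01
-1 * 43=-43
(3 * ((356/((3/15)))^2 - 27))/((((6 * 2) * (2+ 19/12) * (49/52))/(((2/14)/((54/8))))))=659021584/132741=4964.72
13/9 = 1.44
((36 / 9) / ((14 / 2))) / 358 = 2 / 1253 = 0.00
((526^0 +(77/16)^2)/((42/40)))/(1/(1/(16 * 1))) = 30925/21504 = 1.44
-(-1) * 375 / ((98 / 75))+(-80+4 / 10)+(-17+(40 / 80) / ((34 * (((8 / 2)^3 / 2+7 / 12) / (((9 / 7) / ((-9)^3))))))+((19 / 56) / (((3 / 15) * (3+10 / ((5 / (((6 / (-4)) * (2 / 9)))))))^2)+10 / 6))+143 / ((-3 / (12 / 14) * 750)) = 11915136440087 / 61557867000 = 193.56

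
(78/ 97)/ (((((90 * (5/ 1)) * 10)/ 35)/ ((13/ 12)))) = 1183/ 174600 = 0.01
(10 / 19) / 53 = 10 / 1007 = 0.01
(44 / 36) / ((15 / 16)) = 176 / 135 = 1.30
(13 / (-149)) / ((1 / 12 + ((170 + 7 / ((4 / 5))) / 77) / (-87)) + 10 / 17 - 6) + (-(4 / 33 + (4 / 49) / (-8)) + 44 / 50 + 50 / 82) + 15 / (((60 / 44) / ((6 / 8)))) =352150181888579 / 36511010913300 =9.65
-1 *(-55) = 55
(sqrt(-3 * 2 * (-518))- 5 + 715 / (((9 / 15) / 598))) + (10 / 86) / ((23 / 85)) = 2 * sqrt(777) + 2114320090 / 2967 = 712667.85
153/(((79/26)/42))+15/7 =1170717/553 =2117.03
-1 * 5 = -5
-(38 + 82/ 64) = -1257/ 32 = -39.28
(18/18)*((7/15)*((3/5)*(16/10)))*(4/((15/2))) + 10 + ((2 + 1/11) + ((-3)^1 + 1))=213053/20625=10.33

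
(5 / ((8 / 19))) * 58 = 2755 / 4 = 688.75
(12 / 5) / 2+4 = 26 / 5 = 5.20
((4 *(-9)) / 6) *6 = -36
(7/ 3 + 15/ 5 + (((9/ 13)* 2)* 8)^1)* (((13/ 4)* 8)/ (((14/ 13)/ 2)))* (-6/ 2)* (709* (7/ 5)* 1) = -2359552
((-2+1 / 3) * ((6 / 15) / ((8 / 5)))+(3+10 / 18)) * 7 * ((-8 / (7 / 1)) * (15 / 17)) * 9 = -3390 / 17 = -199.41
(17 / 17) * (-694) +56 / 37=-692.49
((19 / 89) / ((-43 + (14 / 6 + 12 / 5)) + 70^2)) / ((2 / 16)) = 0.00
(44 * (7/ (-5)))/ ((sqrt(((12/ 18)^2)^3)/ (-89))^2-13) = 1778517972/ 375336265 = 4.74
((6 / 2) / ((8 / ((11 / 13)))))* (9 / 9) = 33 / 104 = 0.32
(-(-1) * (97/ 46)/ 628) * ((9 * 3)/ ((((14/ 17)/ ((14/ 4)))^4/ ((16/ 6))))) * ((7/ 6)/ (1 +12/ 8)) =170132277/ 4622080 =36.81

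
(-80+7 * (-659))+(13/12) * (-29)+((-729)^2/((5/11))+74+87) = 69876407/60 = 1164606.78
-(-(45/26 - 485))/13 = -12565/338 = -37.17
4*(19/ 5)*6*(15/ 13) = 1368/ 13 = 105.23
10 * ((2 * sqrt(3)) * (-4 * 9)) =-720 * sqrt(3) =-1247.08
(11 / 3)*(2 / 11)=2 / 3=0.67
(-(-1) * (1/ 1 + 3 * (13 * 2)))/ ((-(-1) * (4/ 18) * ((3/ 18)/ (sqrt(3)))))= 2133 * sqrt(3)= 3694.46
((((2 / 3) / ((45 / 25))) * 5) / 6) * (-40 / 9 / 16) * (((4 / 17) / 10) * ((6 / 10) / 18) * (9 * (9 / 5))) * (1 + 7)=-0.01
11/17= 0.65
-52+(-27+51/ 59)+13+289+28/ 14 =13326/ 59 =225.86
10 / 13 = 0.77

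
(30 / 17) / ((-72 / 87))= -2.13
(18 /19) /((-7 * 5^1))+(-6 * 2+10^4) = 6642002 /665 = 9987.97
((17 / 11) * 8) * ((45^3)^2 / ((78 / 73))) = 13739964187500 / 143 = 96083665646.85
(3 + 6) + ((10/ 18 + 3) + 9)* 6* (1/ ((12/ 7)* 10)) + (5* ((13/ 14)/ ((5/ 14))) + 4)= 5471/ 180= 30.39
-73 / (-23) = 73 / 23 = 3.17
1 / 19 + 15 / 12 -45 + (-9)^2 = 2835 / 76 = 37.30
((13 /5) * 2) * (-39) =-1014 /5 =-202.80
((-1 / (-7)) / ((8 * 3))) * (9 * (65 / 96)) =65 / 1792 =0.04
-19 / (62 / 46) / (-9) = 437 / 279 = 1.57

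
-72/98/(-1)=36/49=0.73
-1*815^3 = -541343375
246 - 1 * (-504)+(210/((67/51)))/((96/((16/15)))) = 50369/67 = 751.78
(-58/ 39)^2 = 3364/ 1521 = 2.21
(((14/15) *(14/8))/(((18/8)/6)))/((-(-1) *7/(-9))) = -28/5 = -5.60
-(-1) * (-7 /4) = -1.75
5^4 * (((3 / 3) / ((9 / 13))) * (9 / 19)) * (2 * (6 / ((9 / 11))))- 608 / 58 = 10350172 / 1653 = 6261.45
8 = 8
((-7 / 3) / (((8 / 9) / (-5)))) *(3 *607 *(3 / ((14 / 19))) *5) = 7784775 / 16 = 486548.44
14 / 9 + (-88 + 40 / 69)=-17774 / 207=-85.86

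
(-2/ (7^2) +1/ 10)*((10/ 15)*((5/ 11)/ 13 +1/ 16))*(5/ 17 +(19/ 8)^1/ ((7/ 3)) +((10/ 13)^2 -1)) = 940256531/ 270562131840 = 0.00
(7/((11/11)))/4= 7/4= 1.75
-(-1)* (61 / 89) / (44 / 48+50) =732 / 54379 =0.01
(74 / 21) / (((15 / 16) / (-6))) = -2368 / 105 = -22.55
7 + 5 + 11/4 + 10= 99/4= 24.75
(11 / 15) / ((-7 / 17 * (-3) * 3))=187 / 945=0.20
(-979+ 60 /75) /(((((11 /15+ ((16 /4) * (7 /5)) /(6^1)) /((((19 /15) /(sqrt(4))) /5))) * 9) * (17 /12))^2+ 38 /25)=-35313020 /1016070497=-0.03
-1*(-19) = 19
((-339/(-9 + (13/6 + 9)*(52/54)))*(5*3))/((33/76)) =-6680.17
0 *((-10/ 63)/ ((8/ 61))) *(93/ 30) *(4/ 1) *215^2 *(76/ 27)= 0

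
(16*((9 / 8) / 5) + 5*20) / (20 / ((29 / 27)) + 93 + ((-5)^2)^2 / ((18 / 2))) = 67599 / 118145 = 0.57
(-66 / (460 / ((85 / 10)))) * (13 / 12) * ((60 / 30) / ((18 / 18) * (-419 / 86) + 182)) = -104533 / 7007180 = -0.01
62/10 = 31/5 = 6.20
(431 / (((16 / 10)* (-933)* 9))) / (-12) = 2155 / 806112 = 0.00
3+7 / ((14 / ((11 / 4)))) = 35 / 8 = 4.38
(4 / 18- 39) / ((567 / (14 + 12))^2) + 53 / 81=1657289 / 2893401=0.57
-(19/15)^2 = -1.60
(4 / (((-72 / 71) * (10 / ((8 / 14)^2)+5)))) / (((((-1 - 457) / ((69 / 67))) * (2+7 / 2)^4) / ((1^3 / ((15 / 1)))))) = 52256 / 2880967767975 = 0.00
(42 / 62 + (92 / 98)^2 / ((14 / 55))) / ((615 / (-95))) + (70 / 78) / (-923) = -492465515492 / 768957006909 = -0.64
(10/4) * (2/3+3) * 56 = 1540/3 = 513.33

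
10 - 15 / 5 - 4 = 3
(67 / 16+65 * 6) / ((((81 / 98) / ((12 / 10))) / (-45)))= -309043 / 12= -25753.58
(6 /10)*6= 18 /5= 3.60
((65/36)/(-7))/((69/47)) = -3055/17388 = -0.18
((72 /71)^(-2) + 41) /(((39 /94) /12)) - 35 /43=439444445 /362232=1213.16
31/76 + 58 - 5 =4059/76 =53.41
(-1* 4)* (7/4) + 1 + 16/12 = -14/3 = -4.67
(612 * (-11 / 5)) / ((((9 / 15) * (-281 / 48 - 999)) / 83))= 8940096 / 48233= 185.35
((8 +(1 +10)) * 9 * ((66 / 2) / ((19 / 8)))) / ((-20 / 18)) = -2138.40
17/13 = 1.31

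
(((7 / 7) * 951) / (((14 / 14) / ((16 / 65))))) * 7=106512 / 65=1638.65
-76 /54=-38 /27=-1.41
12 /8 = 3 /2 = 1.50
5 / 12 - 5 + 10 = 65 / 12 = 5.42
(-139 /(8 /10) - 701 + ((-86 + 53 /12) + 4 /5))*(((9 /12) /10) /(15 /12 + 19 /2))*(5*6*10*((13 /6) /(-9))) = 186329 /387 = 481.47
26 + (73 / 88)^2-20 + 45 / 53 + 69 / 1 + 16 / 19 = 603419935 / 7798208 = 77.38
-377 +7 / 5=-1878 / 5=-375.60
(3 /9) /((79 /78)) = 26 /79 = 0.33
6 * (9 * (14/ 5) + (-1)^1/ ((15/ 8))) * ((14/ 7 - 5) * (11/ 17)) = -4884/ 17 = -287.29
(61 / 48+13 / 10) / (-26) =-617 / 6240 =-0.10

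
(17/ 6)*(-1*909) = -5151/ 2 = -2575.50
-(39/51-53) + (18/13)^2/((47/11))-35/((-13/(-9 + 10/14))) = 4101742/135031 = 30.38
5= 5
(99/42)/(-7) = -33/98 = -0.34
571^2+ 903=326944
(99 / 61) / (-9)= -11 / 61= -0.18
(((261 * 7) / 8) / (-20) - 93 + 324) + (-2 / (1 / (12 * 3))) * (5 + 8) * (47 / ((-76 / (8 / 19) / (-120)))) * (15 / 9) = -2802804987 / 57760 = -48525.02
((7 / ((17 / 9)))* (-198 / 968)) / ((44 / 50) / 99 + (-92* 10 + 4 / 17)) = 127575 / 154794904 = 0.00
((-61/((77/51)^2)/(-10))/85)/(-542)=-9333/160675900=-0.00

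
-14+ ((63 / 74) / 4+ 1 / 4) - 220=-69127 / 296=-233.54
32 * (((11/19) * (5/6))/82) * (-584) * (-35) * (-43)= -165479.16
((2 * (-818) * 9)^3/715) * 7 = -22344748267968/715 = -31251396178.98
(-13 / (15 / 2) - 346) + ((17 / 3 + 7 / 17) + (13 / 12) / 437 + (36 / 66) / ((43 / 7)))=-24004524781 / 70278340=-341.56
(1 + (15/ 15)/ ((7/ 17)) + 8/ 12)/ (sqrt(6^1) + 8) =344/ 609 - 43 * sqrt(6)/ 609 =0.39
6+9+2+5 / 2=39 / 2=19.50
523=523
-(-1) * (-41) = -41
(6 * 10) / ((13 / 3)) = 180 / 13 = 13.85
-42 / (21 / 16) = -32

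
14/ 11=1.27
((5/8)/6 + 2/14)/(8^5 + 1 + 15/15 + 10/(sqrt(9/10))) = 815973/108246377120 -83* sqrt(10)/108246377120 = 0.00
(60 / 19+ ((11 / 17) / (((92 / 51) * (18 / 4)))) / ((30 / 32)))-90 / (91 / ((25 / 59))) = 298145618 / 105581385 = 2.82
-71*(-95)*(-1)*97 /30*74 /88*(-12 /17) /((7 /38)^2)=3495607042 /9163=381491.55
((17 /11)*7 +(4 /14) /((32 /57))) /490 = 2791 /120736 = 0.02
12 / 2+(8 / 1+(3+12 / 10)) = 91 / 5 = 18.20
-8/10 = -4/5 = -0.80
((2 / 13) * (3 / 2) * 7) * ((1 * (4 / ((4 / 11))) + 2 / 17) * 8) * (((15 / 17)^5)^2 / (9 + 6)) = 1220653546875000 / 445534651999229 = 2.74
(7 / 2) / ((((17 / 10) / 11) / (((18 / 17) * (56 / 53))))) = 388080 / 15317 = 25.34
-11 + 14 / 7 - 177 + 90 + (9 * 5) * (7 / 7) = -51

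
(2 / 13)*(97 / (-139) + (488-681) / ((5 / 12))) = -644818 / 9035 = -71.37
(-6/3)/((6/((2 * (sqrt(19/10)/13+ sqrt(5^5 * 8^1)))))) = -100 * sqrt(10)/3 - sqrt(190)/195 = -105.48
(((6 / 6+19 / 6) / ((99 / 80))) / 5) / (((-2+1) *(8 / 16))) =-400 / 297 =-1.35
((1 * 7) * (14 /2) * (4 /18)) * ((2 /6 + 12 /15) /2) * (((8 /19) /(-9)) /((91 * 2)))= -476 /300105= -0.00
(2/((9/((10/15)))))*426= 568/9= 63.11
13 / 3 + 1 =16 / 3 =5.33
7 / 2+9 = 25 / 2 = 12.50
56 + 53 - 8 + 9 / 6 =205 / 2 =102.50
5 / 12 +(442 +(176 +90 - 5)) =703.42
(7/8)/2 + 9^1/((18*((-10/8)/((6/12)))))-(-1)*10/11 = 1009/880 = 1.15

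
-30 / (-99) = 10 / 33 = 0.30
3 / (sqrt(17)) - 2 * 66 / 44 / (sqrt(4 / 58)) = -3 * sqrt(58) / 2 + 3 * sqrt(17) / 17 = -10.70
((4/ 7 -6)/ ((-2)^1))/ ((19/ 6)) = 6/ 7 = 0.86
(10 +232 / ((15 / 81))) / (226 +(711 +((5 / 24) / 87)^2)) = 357499008 / 265264945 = 1.35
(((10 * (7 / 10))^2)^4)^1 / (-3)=-5764801 / 3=-1921600.33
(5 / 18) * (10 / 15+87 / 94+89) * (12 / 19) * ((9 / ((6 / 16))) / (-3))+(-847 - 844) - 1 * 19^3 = -69738230 / 8037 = -8677.15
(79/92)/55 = 79/5060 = 0.02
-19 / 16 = -1.19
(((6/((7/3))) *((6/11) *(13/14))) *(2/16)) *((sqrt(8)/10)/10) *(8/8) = 351 *sqrt(2)/107800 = 0.00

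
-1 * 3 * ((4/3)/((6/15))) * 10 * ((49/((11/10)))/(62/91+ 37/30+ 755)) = -133770000/22730147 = -5.89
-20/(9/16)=-320/9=-35.56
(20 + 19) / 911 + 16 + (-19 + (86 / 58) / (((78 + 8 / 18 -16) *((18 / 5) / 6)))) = -43319217 / 14847478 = -2.92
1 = 1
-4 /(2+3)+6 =26 /5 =5.20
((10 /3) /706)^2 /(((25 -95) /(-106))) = 265 /7850367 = 0.00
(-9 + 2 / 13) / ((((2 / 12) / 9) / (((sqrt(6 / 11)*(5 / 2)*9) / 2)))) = -139725*sqrt(66) / 286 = -3968.99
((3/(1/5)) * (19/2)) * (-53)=-15105/2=-7552.50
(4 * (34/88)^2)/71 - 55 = -1889731/34364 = -54.99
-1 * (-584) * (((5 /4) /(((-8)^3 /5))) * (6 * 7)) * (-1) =38325 /128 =299.41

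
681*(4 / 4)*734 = 499854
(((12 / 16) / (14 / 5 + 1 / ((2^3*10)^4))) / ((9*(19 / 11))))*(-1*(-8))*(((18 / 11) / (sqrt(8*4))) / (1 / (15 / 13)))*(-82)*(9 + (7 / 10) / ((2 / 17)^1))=-86906880000*sqrt(2) / 2179072019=-56.40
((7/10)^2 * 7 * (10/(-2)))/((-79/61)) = 20923/1580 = 13.24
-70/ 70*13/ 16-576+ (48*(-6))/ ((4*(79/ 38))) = -772867/ 1264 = -611.45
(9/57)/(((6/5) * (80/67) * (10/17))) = 1139/6080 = 0.19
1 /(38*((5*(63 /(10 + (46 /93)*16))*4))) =119 /318060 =0.00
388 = 388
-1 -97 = -98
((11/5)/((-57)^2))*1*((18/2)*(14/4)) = 77/3610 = 0.02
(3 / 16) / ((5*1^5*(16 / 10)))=3 / 128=0.02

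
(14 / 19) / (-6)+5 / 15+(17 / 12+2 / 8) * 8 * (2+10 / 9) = 21388 / 513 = 41.69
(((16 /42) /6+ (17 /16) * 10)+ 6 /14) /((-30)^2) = 5603 /453600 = 0.01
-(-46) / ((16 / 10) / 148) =4255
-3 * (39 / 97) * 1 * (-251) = 29367 / 97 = 302.75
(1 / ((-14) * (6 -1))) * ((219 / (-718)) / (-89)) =-219 / 4473140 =-0.00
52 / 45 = 1.16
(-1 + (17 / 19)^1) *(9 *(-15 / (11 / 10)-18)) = 6264 / 209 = 29.97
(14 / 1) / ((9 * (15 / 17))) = 238 / 135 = 1.76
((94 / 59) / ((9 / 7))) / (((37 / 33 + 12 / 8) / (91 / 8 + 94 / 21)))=1376771 / 183726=7.49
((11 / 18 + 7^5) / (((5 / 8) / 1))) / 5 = 1210148 / 225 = 5378.44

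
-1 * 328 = -328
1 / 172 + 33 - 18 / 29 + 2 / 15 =2433031 / 74820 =32.52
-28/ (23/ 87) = -2436/ 23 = -105.91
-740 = -740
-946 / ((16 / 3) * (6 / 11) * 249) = -5203 / 3984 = -1.31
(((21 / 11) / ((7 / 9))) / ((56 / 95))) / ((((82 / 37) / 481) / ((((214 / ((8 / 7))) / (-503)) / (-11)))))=4884475635 / 159704512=30.58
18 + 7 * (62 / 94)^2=46489 / 2209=21.05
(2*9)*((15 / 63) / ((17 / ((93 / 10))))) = 279 / 119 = 2.34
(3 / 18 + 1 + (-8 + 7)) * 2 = 1 / 3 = 0.33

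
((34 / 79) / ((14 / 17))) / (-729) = -289 / 403137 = -0.00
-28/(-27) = 28/27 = 1.04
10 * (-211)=-2110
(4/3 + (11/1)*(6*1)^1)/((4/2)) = 101/3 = 33.67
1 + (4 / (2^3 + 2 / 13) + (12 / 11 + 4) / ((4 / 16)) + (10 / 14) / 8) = 716411 / 32648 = 21.94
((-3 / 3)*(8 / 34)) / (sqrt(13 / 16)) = -16*sqrt(13) / 221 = -0.26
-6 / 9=-2 / 3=-0.67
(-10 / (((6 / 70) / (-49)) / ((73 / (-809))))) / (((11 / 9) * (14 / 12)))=-3219300 / 8899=-361.76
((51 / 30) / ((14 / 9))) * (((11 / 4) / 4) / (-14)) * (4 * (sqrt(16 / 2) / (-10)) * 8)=1683 * sqrt(2) / 4900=0.49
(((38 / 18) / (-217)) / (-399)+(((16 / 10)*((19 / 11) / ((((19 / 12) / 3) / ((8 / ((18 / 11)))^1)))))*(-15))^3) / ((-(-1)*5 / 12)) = -9289133457404 / 68355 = -135895449.60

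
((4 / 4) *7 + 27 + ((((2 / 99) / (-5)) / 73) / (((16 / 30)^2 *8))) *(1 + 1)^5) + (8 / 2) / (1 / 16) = 629547 / 6424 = 98.00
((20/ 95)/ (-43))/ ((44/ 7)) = -7/ 8987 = -0.00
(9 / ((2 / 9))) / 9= 9 / 2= 4.50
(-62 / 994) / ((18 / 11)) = -341 / 8946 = -0.04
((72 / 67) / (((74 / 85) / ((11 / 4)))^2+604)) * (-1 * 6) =-94416300 / 8846001893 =-0.01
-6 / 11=-0.55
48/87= 16/29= 0.55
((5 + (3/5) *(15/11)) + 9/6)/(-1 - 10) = -0.67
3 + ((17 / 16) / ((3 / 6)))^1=41 / 8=5.12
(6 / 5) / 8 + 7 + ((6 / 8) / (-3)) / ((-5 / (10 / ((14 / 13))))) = 533 / 70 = 7.61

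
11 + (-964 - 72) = -1025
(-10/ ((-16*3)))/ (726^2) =5/ 12649824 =0.00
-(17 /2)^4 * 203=-16954763 /16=-1059672.69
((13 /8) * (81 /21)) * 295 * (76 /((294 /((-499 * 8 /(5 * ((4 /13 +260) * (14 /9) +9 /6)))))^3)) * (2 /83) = -2036810474267964928 /2016320211166323653675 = -0.00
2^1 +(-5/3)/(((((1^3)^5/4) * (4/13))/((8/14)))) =-218/21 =-10.38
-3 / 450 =-1 / 150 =-0.01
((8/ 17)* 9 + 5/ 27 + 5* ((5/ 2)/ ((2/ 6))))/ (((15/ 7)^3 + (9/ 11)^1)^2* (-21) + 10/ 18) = -78260837501/ 4452194455806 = -0.02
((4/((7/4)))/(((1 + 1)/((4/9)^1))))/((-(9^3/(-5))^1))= 160/45927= 0.00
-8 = -8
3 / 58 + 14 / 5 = 2.85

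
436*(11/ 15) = 319.73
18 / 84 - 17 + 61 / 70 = -557 / 35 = -15.91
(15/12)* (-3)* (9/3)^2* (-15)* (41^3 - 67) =69714675/2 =34857337.50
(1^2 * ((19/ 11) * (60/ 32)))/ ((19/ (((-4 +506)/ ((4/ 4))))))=3765/ 44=85.57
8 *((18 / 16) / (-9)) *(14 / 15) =-14 / 15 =-0.93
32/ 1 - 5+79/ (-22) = 515/ 22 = 23.41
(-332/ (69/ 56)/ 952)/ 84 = -83/ 24633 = -0.00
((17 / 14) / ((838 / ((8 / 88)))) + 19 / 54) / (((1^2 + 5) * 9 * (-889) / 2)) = -0.00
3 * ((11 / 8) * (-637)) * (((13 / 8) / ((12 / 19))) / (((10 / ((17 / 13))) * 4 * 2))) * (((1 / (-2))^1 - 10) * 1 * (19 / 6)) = 301013713 / 81920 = 3674.48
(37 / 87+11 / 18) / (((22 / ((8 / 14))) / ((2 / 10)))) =541 / 100485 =0.01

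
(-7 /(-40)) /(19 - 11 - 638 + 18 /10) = -7 /25128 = -0.00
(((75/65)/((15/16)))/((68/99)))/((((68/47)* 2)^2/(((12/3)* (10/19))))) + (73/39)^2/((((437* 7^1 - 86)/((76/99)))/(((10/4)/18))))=0.45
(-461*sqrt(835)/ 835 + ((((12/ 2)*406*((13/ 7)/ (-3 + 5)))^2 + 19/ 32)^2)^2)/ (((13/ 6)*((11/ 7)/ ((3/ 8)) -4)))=45277398850644975221853803377582383/ 27262976 -29043*sqrt(835)/ 21710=1660765092213152930254342000.00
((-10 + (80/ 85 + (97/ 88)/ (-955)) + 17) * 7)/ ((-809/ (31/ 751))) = -2461593967/ 868007392120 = -0.00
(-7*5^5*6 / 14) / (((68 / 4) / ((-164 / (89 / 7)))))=7113.35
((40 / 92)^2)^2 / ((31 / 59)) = 590000 / 8675071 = 0.07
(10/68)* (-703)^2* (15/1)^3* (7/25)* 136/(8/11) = 25686512775/2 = 12843256387.50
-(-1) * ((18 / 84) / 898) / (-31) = -3 / 389732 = -0.00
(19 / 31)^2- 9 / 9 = -600 / 961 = -0.62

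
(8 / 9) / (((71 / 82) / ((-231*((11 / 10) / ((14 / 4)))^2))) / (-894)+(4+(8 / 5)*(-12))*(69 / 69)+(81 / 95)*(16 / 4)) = -4943696032 / 65568784981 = -0.08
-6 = -6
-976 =-976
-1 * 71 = -71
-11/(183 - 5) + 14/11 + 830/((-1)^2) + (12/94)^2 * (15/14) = 25166731253/30276554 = 831.23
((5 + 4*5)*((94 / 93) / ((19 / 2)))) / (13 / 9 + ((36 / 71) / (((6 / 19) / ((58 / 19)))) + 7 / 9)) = 0.37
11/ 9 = 1.22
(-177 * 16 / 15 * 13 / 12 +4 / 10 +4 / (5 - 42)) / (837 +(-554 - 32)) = -113354 / 139305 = -0.81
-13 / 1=-13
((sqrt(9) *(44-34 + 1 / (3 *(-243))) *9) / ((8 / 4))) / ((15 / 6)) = 7289 / 135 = 53.99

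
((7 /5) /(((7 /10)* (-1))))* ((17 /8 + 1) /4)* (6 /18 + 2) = -175 /48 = -3.65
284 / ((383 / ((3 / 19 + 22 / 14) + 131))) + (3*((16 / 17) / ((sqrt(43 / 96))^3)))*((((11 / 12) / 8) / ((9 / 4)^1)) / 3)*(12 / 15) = 11264*sqrt(258) / 1414485 + 5013452 / 50939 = 98.55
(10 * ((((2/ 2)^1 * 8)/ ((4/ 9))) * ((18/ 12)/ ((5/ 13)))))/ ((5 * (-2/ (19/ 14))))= -6669/ 70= -95.27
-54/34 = -27/17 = -1.59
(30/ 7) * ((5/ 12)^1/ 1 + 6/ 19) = 835/ 266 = 3.14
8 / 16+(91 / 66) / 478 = 15865 / 31548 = 0.50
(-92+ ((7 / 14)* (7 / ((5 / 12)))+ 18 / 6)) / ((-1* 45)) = 403 / 225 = 1.79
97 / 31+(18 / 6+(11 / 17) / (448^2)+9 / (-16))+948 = 100859693653 / 105771008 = 953.57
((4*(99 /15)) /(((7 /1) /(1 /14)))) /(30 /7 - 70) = -33 /8050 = -0.00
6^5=7776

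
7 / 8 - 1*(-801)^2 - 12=-5132897 / 8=-641612.12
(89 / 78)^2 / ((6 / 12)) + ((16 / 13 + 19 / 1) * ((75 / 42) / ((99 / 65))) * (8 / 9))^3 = 768802168619383757 / 82005679669914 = 9374.99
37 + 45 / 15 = 40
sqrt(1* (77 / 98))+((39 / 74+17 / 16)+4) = sqrt(154) / 14+3309 / 592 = 6.48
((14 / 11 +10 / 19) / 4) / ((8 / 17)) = 799 / 836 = 0.96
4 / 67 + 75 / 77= 5333 / 5159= 1.03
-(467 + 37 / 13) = -6108 / 13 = -469.85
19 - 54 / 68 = 619 / 34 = 18.21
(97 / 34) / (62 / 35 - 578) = -3395 / 685712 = -0.00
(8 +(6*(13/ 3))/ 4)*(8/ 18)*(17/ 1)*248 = 244528/ 9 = 27169.78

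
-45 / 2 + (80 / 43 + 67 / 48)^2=-50680319 / 4260096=-11.90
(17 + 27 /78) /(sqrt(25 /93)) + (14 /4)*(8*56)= 451*sqrt(93) /130 + 1568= 1601.46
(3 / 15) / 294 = 0.00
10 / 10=1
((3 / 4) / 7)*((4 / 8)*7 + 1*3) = 39 / 56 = 0.70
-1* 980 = -980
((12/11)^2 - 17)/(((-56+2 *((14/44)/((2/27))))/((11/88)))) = 1913/45892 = 0.04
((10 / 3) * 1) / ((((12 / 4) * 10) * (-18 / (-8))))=4 / 81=0.05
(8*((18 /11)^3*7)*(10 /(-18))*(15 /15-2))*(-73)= -13245120 /1331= -9951.25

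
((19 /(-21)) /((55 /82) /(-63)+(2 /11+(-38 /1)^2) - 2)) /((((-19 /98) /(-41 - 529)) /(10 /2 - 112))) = 16173816120 /81952819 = 197.36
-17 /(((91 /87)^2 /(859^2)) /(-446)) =42345631413198 /8281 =5113589109.19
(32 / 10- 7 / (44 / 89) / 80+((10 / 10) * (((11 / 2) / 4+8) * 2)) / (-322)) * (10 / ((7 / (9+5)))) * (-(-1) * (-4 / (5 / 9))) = -426.93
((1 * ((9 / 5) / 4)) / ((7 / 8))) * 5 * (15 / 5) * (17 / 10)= 459 / 35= 13.11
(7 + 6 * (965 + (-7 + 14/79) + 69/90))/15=2275462/5925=384.04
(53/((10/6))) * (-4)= -636/5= -127.20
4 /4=1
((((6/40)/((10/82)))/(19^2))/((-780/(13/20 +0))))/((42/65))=-533/121296000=-0.00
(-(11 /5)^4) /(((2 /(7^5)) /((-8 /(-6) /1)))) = -262476.04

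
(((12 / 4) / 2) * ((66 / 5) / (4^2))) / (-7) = -99 / 560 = -0.18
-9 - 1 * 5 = -14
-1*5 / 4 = -5 / 4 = -1.25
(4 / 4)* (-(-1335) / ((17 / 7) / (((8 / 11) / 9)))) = 44.42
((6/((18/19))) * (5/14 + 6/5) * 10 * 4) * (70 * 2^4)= 1325440/3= 441813.33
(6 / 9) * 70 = 140 / 3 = 46.67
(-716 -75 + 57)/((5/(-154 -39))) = 141662/5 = 28332.40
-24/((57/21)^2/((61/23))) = -8.64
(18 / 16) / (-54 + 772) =0.00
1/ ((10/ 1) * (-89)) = -1/ 890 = -0.00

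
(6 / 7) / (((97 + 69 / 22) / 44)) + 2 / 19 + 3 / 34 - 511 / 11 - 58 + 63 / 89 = -1006256641141 / 9752764714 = -103.18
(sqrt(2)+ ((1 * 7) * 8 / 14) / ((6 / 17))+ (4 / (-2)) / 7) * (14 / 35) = 2 * sqrt(2) / 5+ 464 / 105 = 4.98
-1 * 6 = -6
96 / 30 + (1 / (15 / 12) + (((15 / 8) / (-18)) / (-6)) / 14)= 16133 / 4032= 4.00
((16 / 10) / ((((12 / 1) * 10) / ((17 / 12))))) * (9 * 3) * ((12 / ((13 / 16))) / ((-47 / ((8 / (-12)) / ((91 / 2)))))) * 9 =29376 / 1390025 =0.02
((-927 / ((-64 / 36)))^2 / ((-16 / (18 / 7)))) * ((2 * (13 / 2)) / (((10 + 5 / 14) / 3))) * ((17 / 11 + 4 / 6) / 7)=-594501848109 / 11432960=-51998.94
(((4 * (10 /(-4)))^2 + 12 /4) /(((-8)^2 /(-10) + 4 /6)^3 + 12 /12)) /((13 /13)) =-347625 /632681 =-0.55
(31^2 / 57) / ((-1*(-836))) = 961 / 47652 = 0.02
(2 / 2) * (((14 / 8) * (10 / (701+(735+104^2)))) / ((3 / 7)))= 245 / 73512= 0.00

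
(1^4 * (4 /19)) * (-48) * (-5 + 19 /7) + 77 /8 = 34817 /1064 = 32.72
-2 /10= -1 /5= -0.20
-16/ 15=-1.07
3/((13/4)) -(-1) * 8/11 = 236/143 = 1.65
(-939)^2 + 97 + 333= 882151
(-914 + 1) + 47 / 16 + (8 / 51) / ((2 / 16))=-741587 / 816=-908.81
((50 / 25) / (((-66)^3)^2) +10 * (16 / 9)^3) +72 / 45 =3980239323223 / 68878291680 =57.79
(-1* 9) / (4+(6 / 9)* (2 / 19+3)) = -513 / 346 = -1.48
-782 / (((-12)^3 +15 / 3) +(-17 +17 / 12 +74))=552 / 1175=0.47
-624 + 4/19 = -11852/19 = -623.79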